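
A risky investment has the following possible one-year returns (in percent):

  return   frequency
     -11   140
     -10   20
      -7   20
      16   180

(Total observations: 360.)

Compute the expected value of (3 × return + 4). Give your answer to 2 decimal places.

12.33

Total = 360, so P(return=-11) = 140/360, etc.
E[3x+4] = (7/18)·(-29) + (1/18)·(-26) + (1/18)·(-17) + (1/2)·52
     = 37/3 ≈ 12.33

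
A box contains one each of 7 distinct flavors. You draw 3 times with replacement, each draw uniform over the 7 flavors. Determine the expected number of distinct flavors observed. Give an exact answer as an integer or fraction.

Let Xⱼ=1 if type j appears at least once. P(Xⱼ=1) = 1 − ((7−1)/7)^3 = 127/343.
E[#distinct] = 7·127/343 = 127/49.

127/49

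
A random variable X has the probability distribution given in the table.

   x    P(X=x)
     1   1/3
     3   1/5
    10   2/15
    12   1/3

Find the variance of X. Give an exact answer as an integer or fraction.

E[X] = (1/3)·1 + (1/5)·3 + (2/15)·10 + (1/3)·12 = 94/15
E[X²] = (1/3)·1 + (1/5)·9 + (2/15)·100 + (1/3)·144 = 952/15
Var(X) = 952/15 − (94/15)² = 5444/225

5444/225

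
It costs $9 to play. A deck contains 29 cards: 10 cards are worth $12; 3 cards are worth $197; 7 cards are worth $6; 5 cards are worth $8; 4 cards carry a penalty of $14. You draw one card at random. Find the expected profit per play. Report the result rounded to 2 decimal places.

$16.41

E[payout] = (10/29)·12 + (3/29)·197 + (7/29)·6 + (5/29)·8 + (4/29)·(-14) = 737/29
Expected profit = 737/29 − 9 = 476/29 ≈ $16.41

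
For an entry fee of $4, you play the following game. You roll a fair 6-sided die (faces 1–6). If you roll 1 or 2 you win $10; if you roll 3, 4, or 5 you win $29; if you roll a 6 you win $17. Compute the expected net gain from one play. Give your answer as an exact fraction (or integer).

50/3 dollars

E[payout] = (1/3)·10 + (1/6)·17 + (1/2)·29 = 62/3
Expected profit = 62/3 − 4 = 50/3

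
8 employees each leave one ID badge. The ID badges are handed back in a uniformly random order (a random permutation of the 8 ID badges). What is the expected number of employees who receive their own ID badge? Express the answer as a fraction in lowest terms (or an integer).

Let Xᵢ = 1 if person i gets their own ID badge. For each i, P(Xᵢ=1) = 1/8.
By linearity of expectation, E[X₁+…+X_8] = 8·(1/8) = 1.

1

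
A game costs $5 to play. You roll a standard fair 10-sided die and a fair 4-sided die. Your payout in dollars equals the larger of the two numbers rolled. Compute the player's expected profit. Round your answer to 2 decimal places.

Distribution of the larger of the two numbers rolled: 1 w.p. 1/40, 2 w.p. 3/40, 3 w.p. 1/8, 4 w.p. 7/40, 5 w.p. 1/10, 6 w.p. 1/10, …
E[payout] = (1/40)·1 + (3/40)·2 + (1/8)·3 + (7/40)·4 + (1/10)·5 + (1/10)·6 + (1/10)·7 + (1/10)·8 + (1/10)·9 + (1/10)·10 = 23/4
Expected profit = 23/4 − 5 = 3/4 ≈ $0.75

$0.75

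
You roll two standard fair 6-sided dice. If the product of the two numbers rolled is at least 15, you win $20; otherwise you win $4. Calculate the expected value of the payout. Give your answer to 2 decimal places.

$9.78

E[payout] = (23/36)·4 + (13/36)·20 = 88/9
≈ $9.78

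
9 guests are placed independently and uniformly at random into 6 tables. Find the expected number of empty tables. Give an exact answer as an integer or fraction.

1953125/1679616

Let Xⱼ=1 if table j is empty. P(Xⱼ=1) = ((6-1)/6)^9 = 1953125/10077696.
By linearity, E[#empty] = 6·1953125/10077696 = 1953125/1679616.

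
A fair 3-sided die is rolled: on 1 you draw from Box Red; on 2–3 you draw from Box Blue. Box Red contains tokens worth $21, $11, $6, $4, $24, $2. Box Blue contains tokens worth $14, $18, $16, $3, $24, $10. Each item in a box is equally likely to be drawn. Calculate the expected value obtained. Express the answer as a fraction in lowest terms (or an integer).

119/9 dollars

E[X | Box Red] = (21 + 11 + 6 + 4 + 24 + 2)/6 = 34/3
E[X | Box Blue] = (14 + 18 + 16 + 3 + 24 + 10)/6 = 85/6
E[X] = (1/3)·34/3 + (2/3)·85/6 = 119/9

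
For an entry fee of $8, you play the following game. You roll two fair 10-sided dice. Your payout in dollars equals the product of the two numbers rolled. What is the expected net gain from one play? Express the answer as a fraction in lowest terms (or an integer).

89/4 dollars

Distribution of the product of the two numbers rolled: 1 w.p. 1/100, 2 w.p. 1/50, 3 w.p. 1/50, 4 w.p. 3/100, 5 w.p. 1/50, 6 w.p. 1/25, …
E[payout] = (1/100)·1 + (1/50)·2 + (1/50)·3 + (3/100)·4 + (1/50)·5 + (1/25)·6 + (1/50)·7 + (1/25)·8 + (3/100)·9 + (1/25)·10 + (1/25)·12 + (1/50)·14 + (1/50)·15 + (3/100)·16 + (1/25)·18 + (1/25)·20 + (1/50)·21 + (1/25)·24 + (1/100)·25 + (1/50)·27 + (1/50)·28 + (1/25)·30 + (1/50)·32 + (1/50)·35 + (3/100)·36 + (1/25)·40 + (1/50)·42 + (1/50)·45 + (1/50)·48 + (1/100)·49 + (1/50)·50 + (1/50)·54 + (1/50)·56 + (1/50)·60 + (1/50)·63 + (1/100)·64 + (1/50)·70 + (1/50)·72 + (1/50)·80 + (1/100)·81 + (1/50)·90 + (1/100)·100 = 121/4
Expected profit = 121/4 − 8 = 89/4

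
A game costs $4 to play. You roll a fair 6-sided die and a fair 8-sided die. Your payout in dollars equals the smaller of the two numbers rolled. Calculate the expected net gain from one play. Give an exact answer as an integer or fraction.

Distribution of the smaller of the two numbers rolled: 1 w.p. 13/48, 2 w.p. 11/48, 3 w.p. 3/16, 4 w.p. 7/48, 5 w.p. 5/48, 6 w.p. 1/16
E[payout] = (13/48)·1 + (11/48)·2 + (3/16)·3 + (7/48)·4 + (5/48)·5 + (1/16)·6 = 133/48
Expected profit = 133/48 − 4 = -59/48

-59/48 dollars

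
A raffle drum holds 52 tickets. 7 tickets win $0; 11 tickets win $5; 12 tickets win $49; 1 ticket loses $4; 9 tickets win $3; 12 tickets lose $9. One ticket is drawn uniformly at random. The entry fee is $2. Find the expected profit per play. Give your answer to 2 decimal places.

E[payout] = (7/52)·0 + (11/52)·5 + (12/52)·49 + (1/52)·(-4) + (9/52)·3 + (12/52)·(-9) = 279/26
Expected profit = 279/26 − 2 = 227/26 ≈ $8.73

$8.73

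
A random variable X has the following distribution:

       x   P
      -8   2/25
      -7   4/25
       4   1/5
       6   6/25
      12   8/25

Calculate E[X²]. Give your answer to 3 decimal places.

70.880

E[X²] = (2/25)·64 + (4/25)·49 + (1/5)·16 + (6/25)·36 + (8/25)·144
     = 1772/25 ≈ 70.880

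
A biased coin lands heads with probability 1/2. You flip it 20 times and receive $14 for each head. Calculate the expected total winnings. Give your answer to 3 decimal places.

E[#heads] = 20·1/2 = 10 (linearity over flips).
E[winnings] = 14·10 = 140.
≈ 140.000

$140.000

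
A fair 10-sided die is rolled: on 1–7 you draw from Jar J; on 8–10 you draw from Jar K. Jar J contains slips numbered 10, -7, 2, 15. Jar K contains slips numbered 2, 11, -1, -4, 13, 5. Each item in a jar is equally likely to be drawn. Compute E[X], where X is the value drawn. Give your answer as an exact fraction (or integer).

24/5

E[X | Jar J] = (10 − 7 + 2 + 15)/4 = 5
E[X | Jar K] = (2 + 11 − 1 − 4 + 13 + 5)/6 = 13/3
E[X] = (7/10)·5 + (3/10)·13/3 = 24/5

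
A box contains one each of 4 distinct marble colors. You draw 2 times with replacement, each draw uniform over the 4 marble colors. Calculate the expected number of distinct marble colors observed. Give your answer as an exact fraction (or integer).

Let Xⱼ=1 if type j appears at least once. P(Xⱼ=1) = 1 − ((4−1)/4)^2 = 7/16.
E[#distinct] = 4·7/16 = 7/4.

7/4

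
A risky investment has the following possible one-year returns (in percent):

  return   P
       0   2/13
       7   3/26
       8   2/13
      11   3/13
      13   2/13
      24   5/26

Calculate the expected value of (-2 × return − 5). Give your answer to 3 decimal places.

E[-2x-5] = (2/13)·(-5) + (3/26)·(-19) + (2/13)·(-21) + (3/13)·(-27) + (2/13)·(-31) + (5/26)·(-53)
     = -356/13 ≈ -27.385

-27.385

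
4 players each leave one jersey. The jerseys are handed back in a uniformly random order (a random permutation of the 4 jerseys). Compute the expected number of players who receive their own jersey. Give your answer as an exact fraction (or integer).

Let Xᵢ = 1 if person i gets their own jersey. For each i, P(Xᵢ=1) = 1/4.
By linearity of expectation, E[X₁+…+X_4] = 4·(1/4) = 1.

1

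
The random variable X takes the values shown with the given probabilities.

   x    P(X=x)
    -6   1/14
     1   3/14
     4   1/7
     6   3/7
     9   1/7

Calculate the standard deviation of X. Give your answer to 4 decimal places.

3.7830

E[X] = 59/14, E[X²] = 449/14
Var(X) = E[X²] − (E[X])² = 449/14 − 3481/196 = 2805/196
SD(X) = √(2805/196) ≈ 3.7830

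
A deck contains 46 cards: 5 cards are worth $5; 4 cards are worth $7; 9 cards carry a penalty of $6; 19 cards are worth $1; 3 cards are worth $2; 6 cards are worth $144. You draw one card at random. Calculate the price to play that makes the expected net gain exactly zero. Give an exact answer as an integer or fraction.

E[payout] = (5/46)·5 + (4/46)·7 + (9/46)·(-6) + (19/46)·1 + (3/46)·2 + (6/46)·144 = 444/23
Fair fee = E[payout] = 444/23

444/23 dollars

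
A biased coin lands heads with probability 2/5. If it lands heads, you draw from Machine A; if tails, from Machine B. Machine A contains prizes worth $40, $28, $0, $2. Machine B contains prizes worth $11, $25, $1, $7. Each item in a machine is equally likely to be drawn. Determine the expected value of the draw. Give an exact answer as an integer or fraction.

E[X | Machine A] = (40 + 28 + 0 + 2)/4 = 35/2
E[X | Machine B] = (11 + 25 + 1 + 7)/4 = 11
E[X] = (2/5)·35/2 + (3/5)·11 = 68/5

68/5 dollars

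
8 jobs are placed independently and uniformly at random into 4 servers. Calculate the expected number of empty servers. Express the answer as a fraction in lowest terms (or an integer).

6561/16384

Let Xⱼ=1 if server j is empty. P(Xⱼ=1) = ((4-1)/4)^8 = 6561/65536.
By linearity, E[#empty] = 4·6561/65536 = 6561/16384.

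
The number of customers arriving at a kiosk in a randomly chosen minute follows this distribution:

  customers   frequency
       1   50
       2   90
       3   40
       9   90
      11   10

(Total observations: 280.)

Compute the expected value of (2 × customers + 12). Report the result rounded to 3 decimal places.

21.071

Total = 280, so P(customers=1) = 50/280, etc.
E[2x+12] = (5/28)·14 + (9/28)·16 + (1/7)·18 + (9/28)·30 + (1/28)·34
     = 295/14 ≈ 21.071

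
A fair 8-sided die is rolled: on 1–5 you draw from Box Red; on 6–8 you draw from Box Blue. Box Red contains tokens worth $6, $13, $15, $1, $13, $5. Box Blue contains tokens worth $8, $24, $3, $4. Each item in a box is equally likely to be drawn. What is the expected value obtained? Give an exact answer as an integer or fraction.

881/96 dollars

E[X | Box Red] = (6 + 13 + 15 + 1 + 13 + 5)/6 = 53/6
E[X | Box Blue] = (8 + 24 + 3 + 4)/4 = 39/4
E[X] = (5/8)·53/6 + (3/8)·39/4 = 881/96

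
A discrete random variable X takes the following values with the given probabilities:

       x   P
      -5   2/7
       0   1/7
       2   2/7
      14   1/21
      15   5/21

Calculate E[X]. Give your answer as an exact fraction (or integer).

71/21

E[X] = (2/7)·(-5) + (1/7)·0 + (2/7)·2 + (1/21)·14 + (5/21)·15
     = 71/21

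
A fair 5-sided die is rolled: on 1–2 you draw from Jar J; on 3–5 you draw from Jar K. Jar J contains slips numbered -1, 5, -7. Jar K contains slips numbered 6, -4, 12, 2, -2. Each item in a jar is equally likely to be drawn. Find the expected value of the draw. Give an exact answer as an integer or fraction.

32/25

E[X | Jar J] = (-1 + 5 − 7)/3 = -1
E[X | Jar K] = (6 − 4 + 12 + 2 − 2)/5 = 14/5
E[X] = (2/5)·(-1) + (3/5)·14/5 = 32/25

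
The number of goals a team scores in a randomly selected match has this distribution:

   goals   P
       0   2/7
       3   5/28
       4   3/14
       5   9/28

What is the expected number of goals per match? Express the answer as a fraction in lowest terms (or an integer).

3

E[X] = (2/7)·0 + (5/28)·3 + (3/14)·4 + (9/28)·5
     = 3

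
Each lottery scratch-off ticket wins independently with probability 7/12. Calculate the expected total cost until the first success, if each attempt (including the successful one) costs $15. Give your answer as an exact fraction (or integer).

180/7 dollars

E[#attempts] = 1/p = 12/7; E[cost] = 15·12/7 = 180/7.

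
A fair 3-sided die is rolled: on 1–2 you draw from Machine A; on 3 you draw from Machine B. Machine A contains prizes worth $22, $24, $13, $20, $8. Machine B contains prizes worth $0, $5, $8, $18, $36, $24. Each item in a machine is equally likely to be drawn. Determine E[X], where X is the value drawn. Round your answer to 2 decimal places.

$16.66

E[X | Machine A] = (22 + 24 + 13 + 20 + 8)/5 = 87/5
E[X | Machine B] = (0 + 5 + 8 + 18 + 36 + 24)/6 = 91/6
E[X] = (2/3)·87/5 + (1/3)·91/6 = 1499/90 ≈ 16.66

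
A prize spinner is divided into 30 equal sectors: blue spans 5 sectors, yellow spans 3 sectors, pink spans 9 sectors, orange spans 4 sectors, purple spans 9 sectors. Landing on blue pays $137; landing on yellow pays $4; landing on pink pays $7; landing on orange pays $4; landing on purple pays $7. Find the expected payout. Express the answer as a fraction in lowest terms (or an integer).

839/30 dollars

E[payout] = (5/30)·137 + (3/30)·4 + (9/30)·7 + (4/30)·4 + (9/30)·7 = 839/30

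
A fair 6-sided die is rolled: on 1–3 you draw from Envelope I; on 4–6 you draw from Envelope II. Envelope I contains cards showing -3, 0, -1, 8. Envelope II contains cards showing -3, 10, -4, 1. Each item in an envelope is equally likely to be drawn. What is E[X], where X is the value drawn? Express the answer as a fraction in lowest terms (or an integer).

1

E[X | Envelope I] = (-3 + 0 − 1 + 8)/4 = 1
E[X | Envelope II] = (-3 + 10 − 4 + 1)/4 = 1
E[X] = (1/2)·1 + (1/2)·1 = 1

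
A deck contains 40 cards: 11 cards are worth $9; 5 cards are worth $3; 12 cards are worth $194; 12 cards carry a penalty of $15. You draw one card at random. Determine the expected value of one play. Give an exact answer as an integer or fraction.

E[payout] = (11/40)·9 + (5/40)·3 + (12/40)·194 + (12/40)·(-15) = 1131/20

1131/20 dollars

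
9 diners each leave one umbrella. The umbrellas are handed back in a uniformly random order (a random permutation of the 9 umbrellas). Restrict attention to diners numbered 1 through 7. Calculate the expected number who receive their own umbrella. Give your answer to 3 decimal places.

0.778

Let Xᵢ = 1 if person i gets their own umbrella. For each i, P(Xᵢ=1) = 1/9.
By linearity of expectation, E[X₁+…+X_7] = 7·(1/9) = 7/9.
≈ 0.778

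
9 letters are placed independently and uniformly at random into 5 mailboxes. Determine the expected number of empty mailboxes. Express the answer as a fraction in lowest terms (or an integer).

262144/390625

Let Xⱼ=1 if mailbox j is empty. P(Xⱼ=1) = ((5-1)/5)^9 = 262144/1953125.
By linearity, E[#empty] = 5·262144/1953125 = 262144/390625.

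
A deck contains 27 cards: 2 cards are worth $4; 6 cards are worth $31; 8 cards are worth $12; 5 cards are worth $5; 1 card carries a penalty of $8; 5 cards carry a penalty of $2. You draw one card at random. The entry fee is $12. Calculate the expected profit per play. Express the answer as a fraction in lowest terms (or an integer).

E[payout] = (2/27)·4 + (6/27)·31 + (8/27)·12 + (5/27)·5 + (1/27)·(-8) + (5/27)·(-2) = 11
Expected profit = 11 − 12 = -1

-$1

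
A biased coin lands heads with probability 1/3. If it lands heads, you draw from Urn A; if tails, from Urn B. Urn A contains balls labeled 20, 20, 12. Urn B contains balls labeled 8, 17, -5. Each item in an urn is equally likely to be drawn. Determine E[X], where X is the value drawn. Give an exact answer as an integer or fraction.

92/9

E[X | Urn A] = (20 + 20 + 12)/3 = 52/3
E[X | Urn B] = (8 + 17 − 5)/3 = 20/3
E[X] = (1/3)·52/3 + (2/3)·20/3 = 92/9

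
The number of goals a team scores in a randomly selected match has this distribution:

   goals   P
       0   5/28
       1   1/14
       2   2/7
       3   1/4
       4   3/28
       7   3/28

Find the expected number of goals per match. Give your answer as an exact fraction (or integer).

18/7

E[X] = (5/28)·0 + (1/14)·1 + (2/7)·2 + (1/4)·3 + (3/28)·4 + (3/28)·7
     = 18/7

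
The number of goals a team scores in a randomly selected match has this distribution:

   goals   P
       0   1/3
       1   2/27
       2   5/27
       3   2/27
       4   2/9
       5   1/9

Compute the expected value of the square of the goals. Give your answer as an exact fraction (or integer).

E[X²] = (1/3)·0 + (2/27)·1 + (5/27)·4 + (2/27)·9 + (2/9)·16 + (1/9)·25
     = 211/27

211/27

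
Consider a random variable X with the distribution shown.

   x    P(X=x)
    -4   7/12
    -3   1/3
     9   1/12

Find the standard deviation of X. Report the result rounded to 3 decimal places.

3.523

E[X] = -31/12, E[X²] = 229/12
Var(X) = E[X²] − (E[X])² = 229/12 − 961/144 = 1787/144
SD(X) = √(1787/144) ≈ 3.523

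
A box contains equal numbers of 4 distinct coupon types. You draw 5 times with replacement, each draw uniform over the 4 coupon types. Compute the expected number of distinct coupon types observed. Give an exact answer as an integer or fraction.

781/256

Let Xⱼ=1 if type j appears at least once. P(Xⱼ=1) = 1 − ((4−1)/4)^5 = 781/1024.
E[#distinct] = 4·781/1024 = 781/256.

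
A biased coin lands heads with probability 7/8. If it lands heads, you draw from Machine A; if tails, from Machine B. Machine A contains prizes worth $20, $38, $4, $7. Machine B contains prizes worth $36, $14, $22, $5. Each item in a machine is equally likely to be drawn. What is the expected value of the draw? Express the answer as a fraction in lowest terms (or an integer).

35/2 dollars

E[X | Machine A] = (20 + 38 + 4 + 7)/4 = 69/4
E[X | Machine B] = (36 + 14 + 22 + 5)/4 = 77/4
E[X] = (7/8)·69/4 + (1/8)·77/4 = 35/2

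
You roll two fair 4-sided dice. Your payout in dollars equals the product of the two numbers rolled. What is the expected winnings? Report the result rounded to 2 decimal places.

Distribution of the product of the two numbers rolled: 1 w.p. 1/16, 2 w.p. 1/8, 3 w.p. 1/8, 4 w.p. 3/16, 6 w.p. 1/8, 8 w.p. 1/8, …
E[payout] = (1/16)·1 + (1/8)·2 + (1/8)·3 + (3/16)·4 + (1/8)·6 + (1/8)·8 + (1/16)·9 + (1/8)·12 + (1/16)·16 = 25/4
≈ $6.25

$6.25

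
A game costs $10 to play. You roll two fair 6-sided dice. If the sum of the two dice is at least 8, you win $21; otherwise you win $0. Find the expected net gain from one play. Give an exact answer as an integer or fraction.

E[payout] = (7/12)·0 + (5/12)·21 = 35/4
Expected profit = 35/4 − 10 = -5/4

-5/4 dollars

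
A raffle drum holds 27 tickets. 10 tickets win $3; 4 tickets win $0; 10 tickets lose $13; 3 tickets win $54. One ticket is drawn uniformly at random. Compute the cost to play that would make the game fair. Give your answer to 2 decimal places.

$2.30

E[payout] = (10/27)·3 + (4/27)·0 + (10/27)·(-13) + (3/27)·54 = 62/27
Fair fee = E[payout] = 62/27 ≈ $2.30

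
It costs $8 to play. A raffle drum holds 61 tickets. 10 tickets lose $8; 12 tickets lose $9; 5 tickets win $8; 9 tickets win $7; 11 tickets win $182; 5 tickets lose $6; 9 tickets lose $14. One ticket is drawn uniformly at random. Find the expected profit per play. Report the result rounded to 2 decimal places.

E[payout] = (10/61)·(-8) + (12/61)·(-9) + (5/61)·8 + (9/61)·7 + (11/61)·182 + (5/61)·(-6) + (9/61)·(-14) = 1761/61
Expected profit = 1761/61 − 8 = 1273/61 ≈ $20.87

$20.87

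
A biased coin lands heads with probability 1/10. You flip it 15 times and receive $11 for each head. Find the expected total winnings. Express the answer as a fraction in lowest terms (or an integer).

E[#heads] = 15·1/10 = 3/2 (linearity over flips).
E[winnings] = 11·3/2 = 33/2.

33/2 dollars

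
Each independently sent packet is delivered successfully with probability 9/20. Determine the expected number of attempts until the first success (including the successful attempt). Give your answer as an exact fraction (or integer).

20/9

For a geometric distribution, E[trials] = 1/p = 1/(9/20) = 20/9.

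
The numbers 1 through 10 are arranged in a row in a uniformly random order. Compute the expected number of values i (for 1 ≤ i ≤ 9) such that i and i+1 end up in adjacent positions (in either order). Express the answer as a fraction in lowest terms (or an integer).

For each i ∈ {1,…,9}, let Xᵢ = 1 if i and i+1 are adjacent. P(Xᵢ=1) = 2·(10−1)!/10! = 2/10.
By linearity, E[ΣXᵢ] = (9)·(2/10) = 9/5.

9/5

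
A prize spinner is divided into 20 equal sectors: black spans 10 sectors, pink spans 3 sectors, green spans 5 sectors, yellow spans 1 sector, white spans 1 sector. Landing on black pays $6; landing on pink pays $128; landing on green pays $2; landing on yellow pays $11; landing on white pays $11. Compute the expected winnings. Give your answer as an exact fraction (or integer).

E[payout] = (10/20)·6 + (3/20)·128 + (5/20)·2 + (1/20)·11 + (1/20)·11 = 119/5

119/5 dollars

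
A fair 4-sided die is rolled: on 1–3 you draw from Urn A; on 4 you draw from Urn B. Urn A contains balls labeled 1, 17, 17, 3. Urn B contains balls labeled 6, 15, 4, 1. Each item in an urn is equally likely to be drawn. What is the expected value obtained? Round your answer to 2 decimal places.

8.75

E[X | Urn A] = (1 + 17 + 17 + 3)/4 = 19/2
E[X | Urn B] = (6 + 15 + 4 + 1)/4 = 13/2
E[X] = (3/4)·19/2 + (1/4)·13/2 = 35/4 ≈ 8.75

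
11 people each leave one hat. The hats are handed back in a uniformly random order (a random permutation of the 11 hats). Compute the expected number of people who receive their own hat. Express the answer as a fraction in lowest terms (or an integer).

Let Xᵢ = 1 if person i gets their own hat. For each i, P(Xᵢ=1) = 1/11.
By linearity of expectation, E[X₁+…+X_11] = 11·(1/11) = 1.

1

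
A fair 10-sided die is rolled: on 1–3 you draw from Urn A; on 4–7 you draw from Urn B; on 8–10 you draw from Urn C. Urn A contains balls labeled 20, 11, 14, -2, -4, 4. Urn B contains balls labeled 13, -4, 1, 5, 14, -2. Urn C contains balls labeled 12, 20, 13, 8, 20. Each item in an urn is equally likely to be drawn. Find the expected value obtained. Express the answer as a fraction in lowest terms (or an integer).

E[X | Urn A] = (20 + 11 + 14 − 2 − 4 + 4)/6 = 43/6
E[X | Urn B] = (13 − 4 + 1 + 5 + 14 − 2)/6 = 9/2
E[X | Urn C] = (12 + 20 + 13 + 8 + 20)/5 = 73/5
E[X] = (3/10)·43/6 + (2/5)·9/2 + (3/10)·73/5 = 833/100

833/100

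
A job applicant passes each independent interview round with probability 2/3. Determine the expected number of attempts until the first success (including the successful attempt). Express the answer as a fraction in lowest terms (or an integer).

For a geometric distribution, E[trials] = 1/p = 1/(2/3) = 3/2.

3/2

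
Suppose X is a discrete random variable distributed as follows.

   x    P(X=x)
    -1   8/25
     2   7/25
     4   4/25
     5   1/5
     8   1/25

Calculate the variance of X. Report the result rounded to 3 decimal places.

E[X] = (8/25)·(-1) + (7/25)·2 + (4/25)·4 + (1/5)·5 + (1/25)·8 = 11/5
E[X²] = (8/25)·1 + (7/25)·4 + (4/25)·16 + (1/5)·25 + (1/25)·64 = 289/25
Var(X) = 289/25 − (11/5)² = 168/25 ≈ 6.720

6.720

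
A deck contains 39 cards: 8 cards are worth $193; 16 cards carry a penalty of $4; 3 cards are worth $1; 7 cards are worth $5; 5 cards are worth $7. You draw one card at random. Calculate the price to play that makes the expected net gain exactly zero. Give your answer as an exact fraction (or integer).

1553/39 dollars

E[payout] = (8/39)·193 + (16/39)·(-4) + (3/39)·1 + (7/39)·5 + (5/39)·7 = 1553/39
Fair fee = E[payout] = 1553/39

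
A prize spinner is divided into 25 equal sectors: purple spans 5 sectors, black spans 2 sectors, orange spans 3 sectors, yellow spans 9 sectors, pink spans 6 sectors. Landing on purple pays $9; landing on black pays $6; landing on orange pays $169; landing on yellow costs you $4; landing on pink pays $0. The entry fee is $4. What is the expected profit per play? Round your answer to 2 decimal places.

E[payout] = (5/25)·9 + (2/25)·6 + (3/25)·169 + (9/25)·(-4) + (6/25)·0 = 528/25
Expected profit = 528/25 − 4 = 428/25 ≈ $17.12

$17.12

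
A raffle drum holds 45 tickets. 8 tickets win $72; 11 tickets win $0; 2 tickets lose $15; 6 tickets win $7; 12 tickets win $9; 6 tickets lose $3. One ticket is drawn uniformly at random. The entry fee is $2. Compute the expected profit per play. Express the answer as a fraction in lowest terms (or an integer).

E[payout] = (8/45)·72 + (11/45)·0 + (2/45)·(-15) + (6/45)·7 + (12/45)·9 + (6/45)·(-3) = 226/15
Expected profit = 226/15 − 2 = 196/15

196/15 dollars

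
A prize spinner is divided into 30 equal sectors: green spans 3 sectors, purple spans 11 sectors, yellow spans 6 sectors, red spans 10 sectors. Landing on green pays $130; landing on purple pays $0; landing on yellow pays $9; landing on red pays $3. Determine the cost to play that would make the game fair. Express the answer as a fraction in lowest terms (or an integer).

79/5 dollars

E[payout] = (3/30)·130 + (11/30)·0 + (6/30)·9 + (10/30)·3 = 79/5
Fair fee = E[payout] = 79/5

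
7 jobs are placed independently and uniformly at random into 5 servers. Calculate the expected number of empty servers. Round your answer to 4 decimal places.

1.0486

Let Xⱼ=1 if server j is empty. P(Xⱼ=1) = ((5-1)/5)^7 = 16384/78125.
By linearity, E[#empty] = 5·16384/78125 = 16384/15625.
≈ 1.0486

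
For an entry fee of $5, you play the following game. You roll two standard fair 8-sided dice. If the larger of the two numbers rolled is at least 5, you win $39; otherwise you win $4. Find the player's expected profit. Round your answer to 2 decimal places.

$25.25

E[payout] = (1/4)·4 + (3/4)·39 = 121/4
Expected profit = 121/4 − 5 = 101/4 ≈ $25.25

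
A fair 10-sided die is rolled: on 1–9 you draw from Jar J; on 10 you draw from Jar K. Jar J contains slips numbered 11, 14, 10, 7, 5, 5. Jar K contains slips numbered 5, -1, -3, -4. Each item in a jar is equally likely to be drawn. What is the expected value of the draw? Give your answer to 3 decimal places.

7.725

E[X | Jar J] = (11 + 14 + 10 + 7 + 5 + 5)/6 = 26/3
E[X | Jar K] = (5 − 1 − 3 − 4)/4 = -3/4
E[X] = (9/10)·26/3 + (1/10)·(-3/4) = 309/40 ≈ 7.725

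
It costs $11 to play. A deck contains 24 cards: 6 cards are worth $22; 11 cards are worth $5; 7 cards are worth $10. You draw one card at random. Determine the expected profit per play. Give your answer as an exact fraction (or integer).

-7/24 dollars

E[payout] = (6/24)·22 + (11/24)·5 + (7/24)·10 = 257/24
Expected profit = 257/24 − 11 = -7/24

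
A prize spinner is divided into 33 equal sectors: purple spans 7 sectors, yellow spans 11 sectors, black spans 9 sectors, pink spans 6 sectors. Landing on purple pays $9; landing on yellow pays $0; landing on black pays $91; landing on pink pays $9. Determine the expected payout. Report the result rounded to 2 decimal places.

E[payout] = (7/33)·9 + (11/33)·0 + (9/33)·91 + (6/33)·9 = 312/11
≈ $28.36

$28.36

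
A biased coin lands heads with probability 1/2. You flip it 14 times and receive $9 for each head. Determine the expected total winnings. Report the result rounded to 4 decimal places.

E[#heads] = 14·1/2 = 7 (linearity over flips).
E[winnings] = 9·7 = 63.
≈ 63.0000

$63.0000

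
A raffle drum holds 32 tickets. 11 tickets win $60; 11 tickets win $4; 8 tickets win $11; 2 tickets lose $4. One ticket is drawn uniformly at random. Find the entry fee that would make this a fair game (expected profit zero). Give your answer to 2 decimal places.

E[payout] = (11/32)·60 + (11/32)·4 + (8/32)·11 + (2/32)·(-4) = 49/2
Fair fee = E[payout] = 49/2 ≈ $24.50

$24.50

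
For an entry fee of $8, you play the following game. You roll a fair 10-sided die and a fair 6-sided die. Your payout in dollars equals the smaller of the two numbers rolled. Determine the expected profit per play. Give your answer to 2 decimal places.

-$5.08

Distribution of the smaller of the two numbers rolled: 1 w.p. 1/4, 2 w.p. 13/60, 3 w.p. 11/60, 4 w.p. 3/20, 5 w.p. 7/60, 6 w.p. 1/12
E[payout] = (1/4)·1 + (13/60)·2 + (11/60)·3 + (3/20)·4 + (7/60)·5 + (1/12)·6 = 35/12
Expected profit = 35/12 − 8 = -61/12 ≈ -$5.08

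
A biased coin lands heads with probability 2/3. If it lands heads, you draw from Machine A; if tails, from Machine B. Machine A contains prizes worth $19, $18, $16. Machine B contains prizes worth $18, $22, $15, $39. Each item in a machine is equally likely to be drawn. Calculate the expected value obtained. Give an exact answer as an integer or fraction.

353/18 dollars

E[X | Machine A] = (19 + 18 + 16)/3 = 53/3
E[X | Machine B] = (18 + 22 + 15 + 39)/4 = 47/2
E[X] = (2/3)·53/3 + (1/3)·47/2 = 353/18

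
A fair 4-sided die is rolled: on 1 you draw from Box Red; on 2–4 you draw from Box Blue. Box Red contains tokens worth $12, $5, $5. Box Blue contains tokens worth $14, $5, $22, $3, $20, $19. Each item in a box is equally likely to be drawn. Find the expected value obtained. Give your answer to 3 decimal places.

$12.208

E[X | Box Red] = (12 + 5 + 5)/3 = 22/3
E[X | Box Blue] = (14 + 5 + 22 + 3 + 20 + 19)/6 = 83/6
E[X] = (1/4)·22/3 + (3/4)·83/6 = 293/24 ≈ 12.208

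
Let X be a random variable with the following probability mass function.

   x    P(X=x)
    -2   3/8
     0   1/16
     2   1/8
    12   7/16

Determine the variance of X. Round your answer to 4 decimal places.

E[X] = (3/8)·(-2) + (1/16)·0 + (1/8)·2 + (7/16)·12 = 19/4
E[X²] = (3/8)·4 + (1/16)·0 + (1/8)·4 + (7/16)·144 = 65
Var(X) = 65 − (19/4)² = 679/16 ≈ 42.4375

42.4375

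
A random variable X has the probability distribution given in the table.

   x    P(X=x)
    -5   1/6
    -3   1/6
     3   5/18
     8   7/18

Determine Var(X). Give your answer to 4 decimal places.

26.2377

E[X] = (1/6)·(-5) + (1/6)·(-3) + (5/18)·3 + (7/18)·8 = 47/18
E[X²] = (1/6)·25 + (1/6)·9 + (5/18)·9 + (7/18)·64 = 595/18
Var(X) = 595/18 − (47/18)² = 8501/324 ≈ 26.2377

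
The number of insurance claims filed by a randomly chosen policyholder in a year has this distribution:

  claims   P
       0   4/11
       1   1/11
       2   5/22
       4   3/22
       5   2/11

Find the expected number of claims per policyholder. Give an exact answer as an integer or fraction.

2

E[X] = (4/11)·0 + (1/11)·1 + (5/22)·2 + (3/22)·4 + (2/11)·5
     = 2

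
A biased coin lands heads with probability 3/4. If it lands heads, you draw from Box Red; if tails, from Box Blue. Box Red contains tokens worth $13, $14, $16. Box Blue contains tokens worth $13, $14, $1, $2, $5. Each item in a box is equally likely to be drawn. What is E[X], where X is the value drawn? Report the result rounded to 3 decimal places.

E[X | Box Red] = (13 + 14 + 16)/3 = 43/3
E[X | Box Blue] = (13 + 14 + 1 + 2 + 5)/5 = 7
E[X] = (3/4)·43/3 + (1/4)·7 = 25/2 ≈ 12.500

$12.500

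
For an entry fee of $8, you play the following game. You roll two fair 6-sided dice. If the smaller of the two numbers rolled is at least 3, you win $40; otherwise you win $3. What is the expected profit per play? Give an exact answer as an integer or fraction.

E[payout] = (5/9)·3 + (4/9)·40 = 175/9
Expected profit = 175/9 − 8 = 103/9

103/9 dollars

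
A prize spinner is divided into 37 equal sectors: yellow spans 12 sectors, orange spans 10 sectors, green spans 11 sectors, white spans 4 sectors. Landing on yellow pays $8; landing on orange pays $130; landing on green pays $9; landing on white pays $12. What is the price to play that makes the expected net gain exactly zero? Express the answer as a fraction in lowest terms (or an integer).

1543/37 dollars

E[payout] = (12/37)·8 + (10/37)·130 + (11/37)·9 + (4/37)·12 = 1543/37
Fair fee = E[payout] = 1543/37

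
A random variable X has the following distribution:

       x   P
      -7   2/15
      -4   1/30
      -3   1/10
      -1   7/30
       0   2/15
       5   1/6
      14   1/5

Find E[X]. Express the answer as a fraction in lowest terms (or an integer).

61/30

E[X] = (2/15)·(-7) + (1/30)·(-4) + (1/10)·(-3) + (7/30)·(-1) + (2/15)·0 + (1/6)·5 + (1/5)·14
     = 61/30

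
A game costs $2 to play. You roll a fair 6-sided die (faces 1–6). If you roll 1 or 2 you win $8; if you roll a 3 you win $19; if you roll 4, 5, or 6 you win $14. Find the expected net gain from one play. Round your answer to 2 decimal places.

E[payout] = (1/3)·8 + (1/2)·14 + (1/6)·19 = 77/6
Expected profit = 77/6 − 2 = 65/6 ≈ $10.83

$10.83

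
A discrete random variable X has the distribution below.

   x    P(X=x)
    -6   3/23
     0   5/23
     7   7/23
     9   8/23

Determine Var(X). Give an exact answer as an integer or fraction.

14668/529

E[X] = (3/23)·(-6) + (5/23)·0 + (7/23)·7 + (8/23)·9 = 103/23
E[X²] = (3/23)·36 + (5/23)·0 + (7/23)·49 + (8/23)·81 = 1099/23
Var(X) = 1099/23 − (103/23)² = 14668/529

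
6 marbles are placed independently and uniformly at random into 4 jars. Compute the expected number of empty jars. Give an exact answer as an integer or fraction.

729/1024

Let Xⱼ=1 if jar j is empty. P(Xⱼ=1) = ((4-1)/4)^6 = 729/4096.
By linearity, E[#empty] = 4·729/4096 = 729/1024.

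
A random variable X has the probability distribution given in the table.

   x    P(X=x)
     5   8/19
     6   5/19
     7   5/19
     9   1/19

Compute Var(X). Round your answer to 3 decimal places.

E[X] = (8/19)·5 + (5/19)·6 + (5/19)·7 + (1/19)·9 = 6
E[X²] = (8/19)·25 + (5/19)·36 + (5/19)·49 + (1/19)·81 = 706/19
Var(X) = 706/19 − (6)² = 22/19 ≈ 1.158

1.158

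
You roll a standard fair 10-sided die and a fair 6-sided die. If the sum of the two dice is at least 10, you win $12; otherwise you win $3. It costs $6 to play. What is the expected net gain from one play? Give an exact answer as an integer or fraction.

21/20 dollars

E[payout] = (11/20)·3 + (9/20)·12 = 141/20
Expected profit = 141/20 − 6 = 21/20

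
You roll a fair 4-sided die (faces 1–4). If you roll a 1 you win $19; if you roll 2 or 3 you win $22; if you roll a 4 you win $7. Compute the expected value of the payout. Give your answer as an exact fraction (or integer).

35/2 dollars

E[payout] = (1/4)·7 + (1/4)·19 + (1/2)·22 = 35/2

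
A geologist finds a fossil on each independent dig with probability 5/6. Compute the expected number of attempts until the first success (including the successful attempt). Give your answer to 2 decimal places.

For a geometric distribution, E[trials] = 1/p = 1/(5/6) = 6/5.
≈ 1.20

1.20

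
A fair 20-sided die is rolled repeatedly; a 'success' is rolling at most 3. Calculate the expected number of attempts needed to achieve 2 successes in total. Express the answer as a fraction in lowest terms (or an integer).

By linearity (sum of 2 independent geometric waits), E[trials] = 2/p = 2/(3/20) = 40/3.

40/3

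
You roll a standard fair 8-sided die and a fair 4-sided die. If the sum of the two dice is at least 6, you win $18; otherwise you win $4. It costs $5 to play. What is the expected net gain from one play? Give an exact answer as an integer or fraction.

69/8 dollars

E[payout] = (5/16)·4 + (11/16)·18 = 109/8
Expected profit = 109/8 − 5 = 69/8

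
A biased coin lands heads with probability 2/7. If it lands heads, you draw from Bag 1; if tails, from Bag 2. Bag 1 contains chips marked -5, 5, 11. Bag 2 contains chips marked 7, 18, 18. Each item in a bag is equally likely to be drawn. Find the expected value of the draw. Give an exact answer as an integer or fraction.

79/7

E[X | Bag 1] = (-5 + 5 + 11)/3 = 11/3
E[X | Bag 2] = (7 + 18 + 18)/3 = 43/3
E[X] = (2/7)·11/3 + (5/7)·43/3 = 79/7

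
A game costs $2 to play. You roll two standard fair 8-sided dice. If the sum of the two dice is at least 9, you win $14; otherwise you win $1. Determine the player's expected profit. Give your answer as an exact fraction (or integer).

101/16 dollars

E[payout] = (7/16)·1 + (9/16)·14 = 133/16
Expected profit = 133/16 − 2 = 101/16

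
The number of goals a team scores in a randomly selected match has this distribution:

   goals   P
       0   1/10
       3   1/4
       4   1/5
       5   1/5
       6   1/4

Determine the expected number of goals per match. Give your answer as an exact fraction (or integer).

81/20

E[X] = (1/10)·0 + (1/4)·3 + (1/5)·4 + (1/5)·5 + (1/4)·6
     = 81/20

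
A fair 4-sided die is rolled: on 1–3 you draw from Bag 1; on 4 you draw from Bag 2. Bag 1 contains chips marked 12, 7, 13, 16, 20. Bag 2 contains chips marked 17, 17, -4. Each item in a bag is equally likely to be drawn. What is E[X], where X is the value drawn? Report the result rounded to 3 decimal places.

E[X | Bag 1] = (12 + 7 + 13 + 16 + 20)/5 = 68/5
E[X | Bag 2] = (17 + 17 − 4)/3 = 10
E[X] = (3/4)·68/5 + (1/4)·10 = 127/10 ≈ 12.700

12.700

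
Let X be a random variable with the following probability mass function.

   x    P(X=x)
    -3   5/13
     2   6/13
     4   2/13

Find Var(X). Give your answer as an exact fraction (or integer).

1288/169

E[X] = (5/13)·(-3) + (6/13)·2 + (2/13)·4 = 5/13
E[X²] = (5/13)·9 + (6/13)·4 + (2/13)·16 = 101/13
Var(X) = 101/13 − (5/13)² = 1288/169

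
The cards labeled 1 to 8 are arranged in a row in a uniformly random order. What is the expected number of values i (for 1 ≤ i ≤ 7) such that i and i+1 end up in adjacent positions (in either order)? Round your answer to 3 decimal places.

1.750

For each i ∈ {1,…,7}, let Xᵢ = 1 if i and i+1 are adjacent. P(Xᵢ=1) = 2·(8−1)!/8! = 2/8.
By linearity, E[ΣXᵢ] = (7)·(2/8) = 7/4.
≈ 1.750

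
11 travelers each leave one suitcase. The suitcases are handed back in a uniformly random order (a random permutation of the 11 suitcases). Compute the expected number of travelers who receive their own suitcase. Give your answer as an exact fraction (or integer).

1

Let Xᵢ = 1 if person i gets their own suitcase. For each i, P(Xᵢ=1) = 1/11.
By linearity of expectation, E[X₁+…+X_11] = 11·(1/11) = 1.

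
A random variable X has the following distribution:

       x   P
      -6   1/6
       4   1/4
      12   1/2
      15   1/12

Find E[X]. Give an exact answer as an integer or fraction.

E[X] = (1/6)·(-6) + (1/4)·4 + (1/2)·12 + (1/12)·15
     = 29/4

29/4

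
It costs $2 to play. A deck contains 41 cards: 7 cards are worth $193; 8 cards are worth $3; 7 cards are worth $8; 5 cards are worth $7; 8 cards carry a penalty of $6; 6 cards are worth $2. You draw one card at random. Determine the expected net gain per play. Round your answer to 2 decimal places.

E[payout] = (7/41)·193 + (8/41)·3 + (7/41)·8 + (5/41)·7 + (8/41)·(-6) + (6/41)·2 = 1430/41
Expected profit = 1430/41 − 2 = 1348/41 ≈ $32.88

$32.88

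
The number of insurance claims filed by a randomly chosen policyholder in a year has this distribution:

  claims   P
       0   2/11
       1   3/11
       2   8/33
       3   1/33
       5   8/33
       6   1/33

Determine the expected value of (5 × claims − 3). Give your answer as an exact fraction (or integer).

E[5x-3] = (2/11)·(-3) + (3/11)·2 + (8/33)·7 + (1/33)·12 + (8/33)·22 + (1/33)·27
     = 271/33

271/33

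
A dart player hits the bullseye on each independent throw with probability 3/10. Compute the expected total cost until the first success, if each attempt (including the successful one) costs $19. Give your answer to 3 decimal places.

$63.333

E[#attempts] = 1/p = 10/3; E[cost] = 19·10/3 = 190/3.
≈ 63.333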